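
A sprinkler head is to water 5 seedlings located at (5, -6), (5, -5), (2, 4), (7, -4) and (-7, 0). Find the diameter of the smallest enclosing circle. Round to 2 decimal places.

14.56

The minimum enclosing circle of a finite set is fixed by two of the points (as a diameter) or three (as a circumcircle).
The farthest pair is (7, -4)–(-7, 0) with squared distance 212. The circle on this segment as diameter has centre (0, -2) and r² = 212/4 = 53.
Check (5, -6): distance² to centre = 41 ≤ 53, so it lies inside.
All remaining points lie in this disk, and no smaller disk contains both endpoints, so this is the minimum enclosing circle.
Diameter = 2r = 2√53 ≈ 14.56.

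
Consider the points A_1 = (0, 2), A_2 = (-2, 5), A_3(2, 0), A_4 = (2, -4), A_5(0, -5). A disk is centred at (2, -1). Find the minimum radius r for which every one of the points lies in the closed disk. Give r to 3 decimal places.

7.211

The required radius is the distance from (2, -1) to the farthest point.
Squared distances: 13, 52, 1, 9, 20.
Maximum is 52, attained at A_2.
r = √52 ≈ 7.211.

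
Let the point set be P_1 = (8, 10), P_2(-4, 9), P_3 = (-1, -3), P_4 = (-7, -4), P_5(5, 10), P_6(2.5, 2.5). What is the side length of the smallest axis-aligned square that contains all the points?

The bounding box has width 15 and height 14.
An axis-aligned square enclosing the set must have side ≥ max(width, height).
So the minimum side is max(15, 14) = 15.

15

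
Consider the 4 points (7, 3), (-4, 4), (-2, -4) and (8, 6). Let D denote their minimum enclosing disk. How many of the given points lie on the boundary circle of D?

A smallest enclosing disk is always determined by at most three of the input points on its boundary.
The minimum enclosing circle is determined by three boundary points: (-4, 4), (-2, -4), (8, 6).
Their circumcentre is (2.6, 1.4) with r² = 50.32.
The farthest remaining point (7, 3) is at distance² 21.92 ≤ 50.32.
The points at distance exactly r from the centre are (-4, 4), (-2, -4), (8, 6) — 3 points.

3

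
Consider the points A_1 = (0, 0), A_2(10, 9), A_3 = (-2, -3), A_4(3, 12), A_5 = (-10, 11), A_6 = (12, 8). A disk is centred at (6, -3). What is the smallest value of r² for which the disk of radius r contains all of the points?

The required radius is the distance from (6, -3) to the farthest point.
Squared distances: 45, 160, 64, 234, 452, 157.
Maximum is 452, attained at A_5.

452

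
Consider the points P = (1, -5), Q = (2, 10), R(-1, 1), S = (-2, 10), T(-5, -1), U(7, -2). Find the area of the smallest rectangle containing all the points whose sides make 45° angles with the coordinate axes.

189

In coordinates u = x + y, v = x − y the rectangle is axis-aligned; the map (x,y)→(u,v) scales areas by 2.
u-values: -4, 12, 0, 8, -6, 5; range = 12 − (-6) = 18.
v-values: 6, -8, -2, -12, -4, 9; range = 9 − (-12) = 21.
Area = (18 × 21) / 2 = 189.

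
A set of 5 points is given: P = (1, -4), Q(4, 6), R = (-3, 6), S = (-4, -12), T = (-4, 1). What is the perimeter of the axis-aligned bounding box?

52

Width = max x − min x = 4 − (-4) = 8.
Height = max y − min y = 6 − (-12) = 18.
Perimeter = 2(8 + 18) = 52.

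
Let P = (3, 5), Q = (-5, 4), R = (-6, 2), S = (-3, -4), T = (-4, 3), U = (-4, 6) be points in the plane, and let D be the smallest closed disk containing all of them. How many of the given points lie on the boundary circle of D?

The minimum enclosing circle of a finite set is fixed by two of the points (as a diameter) or three (as a circumcircle).
The minimum enclosing circle is determined by three boundary points: P, S, U.
Their circumcentre is (-51/46, 57/46) with r² = 32825/1058.
The farthest remaining point R is at distance² 25925/1058 ≤ 32825/1058.
The points at distance exactly r from the centre are P, S, U — 3 points.

3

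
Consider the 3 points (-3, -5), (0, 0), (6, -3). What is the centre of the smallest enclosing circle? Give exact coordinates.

(1.5, -4)

Call the three points A, B, C in the order given.
Side lengths²: AB² = 34, AC² = 85, BC² = 45.
Since AC² = 85 ≥ 45 + 34 = 79, the angle opposite AC is not acute, so the smallest enclosing circle has AC as diameter.
Centre = midpoint of AC = (1.5, -4), r² = 85/4 = 21.25.
Centre = (1.5, -4).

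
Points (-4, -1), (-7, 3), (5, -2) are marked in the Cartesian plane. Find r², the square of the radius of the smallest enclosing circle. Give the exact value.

42.25

Call the three points A, B, C in the order given.
Side lengths²: AB² = 25, AC² = 82, BC² = 169.
Since BC² = 169 ≥ 82 + 25 = 107, the angle opposite BC is not acute, so the smallest enclosing circle has BC as diameter.
Centre = midpoint of BC = (-1, 0.5), r² = 169/4 = 42.25.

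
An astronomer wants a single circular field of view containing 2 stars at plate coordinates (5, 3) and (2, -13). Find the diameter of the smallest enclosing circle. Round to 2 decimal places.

16.28

The smallest circle enclosing two points has them as diameter endpoints.
Centre = midpoint = (3.5, -5); r² = |(5, 3)−(2, -13)|²/4 = 265/4 = 66.25.
Diameter = 2r = 2√(66.25) ≈ 16.28.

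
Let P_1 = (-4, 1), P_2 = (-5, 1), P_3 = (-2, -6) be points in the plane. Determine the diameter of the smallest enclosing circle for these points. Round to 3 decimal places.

Side lengths²: P_1P_2² = 1, P_1P_3² = 53, P_2P_3² = 58.
Since P_2P_3² = 58 ≥ 53 + 1 = 54, the angle opposite P_2P_3 is not acute, so the smallest enclosing circle has P_2P_3 as diameter.
Centre = midpoint of P_2P_3 = (-3.5, -2.5), r² = 58/4 = 14.5.
Diameter = 2r = 2√(14.5) ≈ 7.616.

7.616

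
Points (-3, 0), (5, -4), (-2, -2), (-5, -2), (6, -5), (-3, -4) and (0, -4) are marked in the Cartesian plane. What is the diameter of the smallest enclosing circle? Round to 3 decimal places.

11.402

The minimum enclosing circle of a finite set is fixed by two of the points (as a diameter) or three (as a circumcircle).
The farthest pair is (-5, -2)–(6, -5) with squared distance 130. The circle on this segment as diameter has centre (0.5, -3.5) and r² = 130/4 = 32.5.
Check (-3, 0): distance² to centre = 24.5 ≤ 32.5, so it lies inside.
All remaining points lie in this disk, and no smaller disk contains both endpoints, so this is the minimum enclosing circle.
Diameter = 2r = 2√(32.5) ≈ 11.402.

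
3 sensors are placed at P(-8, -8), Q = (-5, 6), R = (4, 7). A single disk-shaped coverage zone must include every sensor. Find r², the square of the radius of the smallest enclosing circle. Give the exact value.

Side lengths²: PQ² = 205, PR² = 369, QR² = 82.
Since PR² = 369 ≥ 205 + 82 = 287, the angle opposite PR is not acute, so the smallest enclosing circle has PR as diameter.
Centre = midpoint of PR = (-2, -0.5), r² = 369/4 = 92.25.

92.25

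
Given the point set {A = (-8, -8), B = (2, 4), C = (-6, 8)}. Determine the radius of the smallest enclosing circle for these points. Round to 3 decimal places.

Side lengths²: AB² = 244, AC² = 260, BC² = 80.
Since AC² = 260 < 244 + 80 = 324, the triangle is acute, so the smallest enclosing circle is the circumcircle.
Circumcentre = (-87/17, -4/17), r² = 19825/289.
r = √(19825/289) ≈ 8.282.

8.282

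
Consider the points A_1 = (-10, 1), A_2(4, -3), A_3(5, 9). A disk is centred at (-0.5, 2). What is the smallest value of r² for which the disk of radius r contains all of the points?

The required radius is the distance from (-0.5, 2) to the farthest point.
Squared distances: 91.25, 45.25, 79.25.
Maximum is 91.25, attained at A_1.

91.25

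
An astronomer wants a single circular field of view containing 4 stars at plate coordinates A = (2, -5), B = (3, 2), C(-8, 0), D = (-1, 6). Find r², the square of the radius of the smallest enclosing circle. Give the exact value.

A smallest enclosing disk is always determined by at most three of the input points on its boundary.
The minimum enclosing circle is determined by three boundary points: A, C, D.
Their circumcentre is (-69/38, -5/38) with r² = 27625/722.
The farthest remaining point B is at distance² 20025/722 ≤ 27625/722.

27625/722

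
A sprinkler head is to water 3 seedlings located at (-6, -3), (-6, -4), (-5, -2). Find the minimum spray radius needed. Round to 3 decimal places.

1.118

Call the three points A, B, C in the order given.
Side lengths²: AB² = 1, AC² = 2, BC² = 5.
Since BC² = 5 ≥ 2 + 1 = 3, the angle opposite BC is not acute, so the smallest enclosing circle has BC as diameter.
Centre = midpoint of BC = (-5.5, -3), r² = 5/4 = 1.25.
r = √(1.25) ≈ 1.118.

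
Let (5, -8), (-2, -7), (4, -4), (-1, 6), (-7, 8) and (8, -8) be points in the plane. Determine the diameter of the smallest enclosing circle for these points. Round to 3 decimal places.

A smallest enclosing disk is always determined by at most three of the input points on its boundary.
The farthest pair is (-7, 8)–(8, -8) with squared distance 481. The circle on this segment as diameter has centre (0.5, 0) and r² = 481/4 = 120.25.
Check (5, -8): distance² to centre = 84.25 ≤ 120.25, so it lies inside.
All remaining points lie in this disk, and no smaller disk contains both endpoints, so this is the minimum enclosing circle.
Diameter = 2r = 2√(120.25) ≈ 21.932.

21.932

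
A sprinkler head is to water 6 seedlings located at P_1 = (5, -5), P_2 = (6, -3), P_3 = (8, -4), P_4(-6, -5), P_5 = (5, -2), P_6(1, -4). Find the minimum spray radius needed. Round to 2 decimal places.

7.02

A smallest enclosing disk is always determined by at most three of the input points on its boundary.
The farthest pair is P_3–P_4 with squared distance 197. The circle on this segment as diameter has centre (1, -4.5) and r² = 197/4 = 49.25.
Check P_1: distance² to centre = 16.25 ≤ 49.25, so it lies inside.
All remaining points lie in this disk, and no smaller disk contains both endpoints, so this is the minimum enclosing circle.
r = √(49.25) ≈ 7.02.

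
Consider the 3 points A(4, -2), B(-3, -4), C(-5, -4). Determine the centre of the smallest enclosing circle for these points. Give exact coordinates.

(-0.5, -3)

Side lengths²: AB² = 53, AC² = 85, BC² = 4.
Since AC² = 85 ≥ 53 + 4 = 57, the angle opposite AC is not acute, so the smallest enclosing circle has AC as diameter.
Centre = midpoint of AC = (-0.5, -3), r² = 85/4 = 21.25.
Centre = (-0.5, -3).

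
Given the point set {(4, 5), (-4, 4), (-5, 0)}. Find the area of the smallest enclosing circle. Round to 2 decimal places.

Call the three points A, B, C in the order given.
Side lengths²: AB² = 65, AC² = 106, BC² = 17.
Since AC² = 106 ≥ 65 + 17 = 82, the angle opposite AC is not acute, so the smallest enclosing circle has AC as diameter.
Centre = midpoint of AC = (-0.5, 2.5), r² = 106/4 = 26.5.
Area = π·r² = π·26.5 ≈ 83.25.

83.25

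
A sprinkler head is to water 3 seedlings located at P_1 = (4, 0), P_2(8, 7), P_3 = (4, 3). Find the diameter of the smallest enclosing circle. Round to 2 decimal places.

Side lengths²: P_1P_2² = 65, P_1P_3² = 9, P_2P_3² = 32.
Since P_1P_2² = 65 ≥ 32 + 9 = 41, the angle opposite P_1P_2 is not acute, so the smallest enclosing circle has P_1P_2 as diameter.
Centre = midpoint of P_1P_2 = (6, 3.5), r² = 65/4 = 16.25.
Diameter = 2r = 2√(16.25) ≈ 8.06.

8.06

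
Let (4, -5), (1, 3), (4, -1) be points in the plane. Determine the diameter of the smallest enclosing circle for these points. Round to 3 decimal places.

8.544

Call the three points A, B, C in the order given.
Side lengths²: AB² = 73, AC² = 16, BC² = 25.
Since AB² = 73 ≥ 25 + 16 = 41, the angle opposite AB is not acute, so the smallest enclosing circle has AB as diameter.
Centre = midpoint of AB = (2.5, -1), r² = 73/4 = 18.25.
Diameter = 2r = 2√(18.25) ≈ 8.544.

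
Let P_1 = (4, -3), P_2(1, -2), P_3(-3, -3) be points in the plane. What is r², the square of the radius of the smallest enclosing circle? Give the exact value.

Side lengths²: P_1P_2² = 10, P_1P_3² = 49, P_2P_3² = 17.
Since P_1P_3² = 49 ≥ 17 + 10 = 27, the angle opposite P_1P_3 is not acute, so the smallest enclosing circle has P_1P_3 as diameter.
Centre = midpoint of P_1P_3 = (0.5, -3), r² = 49/4 = 12.25.

12.25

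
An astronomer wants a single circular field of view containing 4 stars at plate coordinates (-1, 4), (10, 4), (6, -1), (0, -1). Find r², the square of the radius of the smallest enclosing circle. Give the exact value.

A smallest enclosing disk is always determined by at most three of the input points on its boundary.
The minimum enclosing circle is determined by three boundary points: (-1, 4), (10, 4), (0, -1).
Their circumcentre is (4.5, 2.5) with r² = 32.5.
The farthest remaining point (6, -1) is at distance² 14.5 ≤ 32.5.

32.5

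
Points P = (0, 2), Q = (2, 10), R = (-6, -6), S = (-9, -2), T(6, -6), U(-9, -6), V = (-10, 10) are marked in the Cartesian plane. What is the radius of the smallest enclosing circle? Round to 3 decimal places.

11.314

By Welzl's lemma the MEC is supported by two points (diametrically opposite) or three points (on a circumcircle).
The farthest pair is T–V with squared distance 512. The circle on this segment as diameter has centre (-2, 2) and r² = 512/4 = 128.
Check P: distance² to centre = 4 ≤ 128, so it lies inside.
All remaining points lie in this disk, and no smaller disk contains both endpoints, so this is the minimum enclosing circle.
r = √128 ≈ 11.314.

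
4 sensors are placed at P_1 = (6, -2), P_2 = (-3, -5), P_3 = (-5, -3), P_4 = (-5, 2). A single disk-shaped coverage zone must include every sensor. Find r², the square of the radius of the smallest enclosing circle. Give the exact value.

By Welzl's lemma the MEC is supported by two points (diametrically opposite) or three points (on a circumcircle).
The minimum enclosing circle is determined by three boundary points: P_1, P_3, P_4.
Their circumcentre is (7/22, -0.5) with r² = 8357/242.
The farthest remaining point P_2 is at distance² 7565/242 ≤ 8357/242.

8357/242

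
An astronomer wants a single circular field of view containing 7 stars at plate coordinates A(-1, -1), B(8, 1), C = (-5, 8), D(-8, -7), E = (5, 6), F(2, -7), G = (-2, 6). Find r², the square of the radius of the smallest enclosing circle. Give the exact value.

A smallest enclosing disk is always determined by at most three of the input points on its boundary.
The minimum enclosing circle is determined by three boundary points: B, C, D.
Their circumcentre is (-11/9, -5/9) with r² = 7085/81.
The farthest remaining point E is at distance² 6617/81 ≤ 7085/81.

7085/81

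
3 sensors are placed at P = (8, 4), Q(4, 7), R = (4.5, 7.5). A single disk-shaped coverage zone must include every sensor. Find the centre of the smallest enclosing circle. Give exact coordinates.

(6, 5.5)

Side lengths²: PQ² = 25, PR² = 24.5, QR² = 0.5.
Since PQ² = 25 ≥ 24.5 + 0.5 = 25, the angle opposite PQ is not acute, so the smallest enclosing circle has PQ as diameter.
Centre = midpoint of PQ = (6, 5.5), r² = 25/4 = 6.25.
Centre = (6, 5.5).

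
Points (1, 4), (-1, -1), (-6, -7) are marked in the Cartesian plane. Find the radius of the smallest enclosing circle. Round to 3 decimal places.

Call the three points A, B, C in the order given.
Side lengths²: AB² = 29, AC² = 170, BC² = 61.
Since AC² = 170 ≥ 61 + 29 = 90, the angle opposite AC is not acute, so the smallest enclosing circle has AC as diameter.
Centre = midpoint of AC = (-2.5, -1.5), r² = 170/4 = 42.5.
r = √(42.5) ≈ 6.519.

6.519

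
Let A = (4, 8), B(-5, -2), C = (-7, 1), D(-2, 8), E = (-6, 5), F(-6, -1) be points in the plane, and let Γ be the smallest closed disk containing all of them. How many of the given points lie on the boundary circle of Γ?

A smallest enclosing disk is always determined by at most three of the input points on its boundary.
The minimum enclosing circle is determined by three boundary points: A, B, F.
Their circumcentre is (-29/38, 123/38) with r² = 32761/722.
The farthest remaining point C is at distance² 31697/722 ≤ 32761/722.
The points at distance exactly r from the centre are A, B, F — 3 points.

3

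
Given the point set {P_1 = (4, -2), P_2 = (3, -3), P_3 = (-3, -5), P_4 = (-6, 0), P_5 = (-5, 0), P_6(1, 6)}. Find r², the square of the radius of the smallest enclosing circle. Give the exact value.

A smallest enclosing disk is always determined by at most three of the input points on its boundary.
The farthest pair is P_3–P_6 with squared distance 137. The circle on this segment as diameter has centre (-1, 0.5) and r² = 137/4 = 34.25.
Check P_1: distance² to centre = 31.25 ≤ 34.25, so it lies inside.
All remaining points lie in this disk, and no smaller disk contains both endpoints, so this is the minimum enclosing circle.

34.25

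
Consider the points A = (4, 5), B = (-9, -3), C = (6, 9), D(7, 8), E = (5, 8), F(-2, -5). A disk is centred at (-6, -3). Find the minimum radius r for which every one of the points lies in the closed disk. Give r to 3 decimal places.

17.029

The required radius is the distance from (-6, -3) to the farthest point.
Squared distances: 164, 9, 288, 290, 242, 20.
Maximum is 290, attained at D.
r = √290 ≈ 17.029.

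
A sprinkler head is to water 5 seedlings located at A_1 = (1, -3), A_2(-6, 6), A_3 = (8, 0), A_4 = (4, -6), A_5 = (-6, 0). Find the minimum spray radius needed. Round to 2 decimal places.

The minimum enclosing circle is determined by three boundary points: A_2, A_3, A_4.
Their circumcentre is (1/9, 25/27) with r² = 45994/729.
The farthest remaining point A_5 is at distance² 27850/729 ≤ 45994/729.
r = √(45994/729) ≈ 7.94.

7.94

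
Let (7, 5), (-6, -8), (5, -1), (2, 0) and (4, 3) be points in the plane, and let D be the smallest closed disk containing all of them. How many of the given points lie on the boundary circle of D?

The minimum enclosing circle of a finite set is fixed by two of the points (as a diameter) or three (as a circumcircle).
The farthest pair is (7, 5)–(-6, -8) with squared distance 338. The circle on this segment as diameter has centre (0.5, -1.5) and r² = 338/4 = 84.5.
Check (5, -1): distance² to centre = 20.5 ≤ 84.5, so it lies inside.
All remaining points lie in this disk, and no smaller disk contains both endpoints, so this is the minimum enclosing circle.
The points at distance exactly r from the centre are (7, 5), (-6, -8) — 2 points.

2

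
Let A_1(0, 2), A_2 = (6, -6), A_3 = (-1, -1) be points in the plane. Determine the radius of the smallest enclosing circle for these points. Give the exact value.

5

Side lengths²: A_1A_2² = 100, A_1A_3² = 10, A_2A_3² = 74.
Since A_1A_2² = 100 ≥ 74 + 10 = 84, the angle opposite A_1A_2 is not acute, so the smallest enclosing circle has A_1A_2 as diameter.
Centre = midpoint of A_1A_2 = (3, -2), r² = 100/4 = 25.
r = √25 = 5.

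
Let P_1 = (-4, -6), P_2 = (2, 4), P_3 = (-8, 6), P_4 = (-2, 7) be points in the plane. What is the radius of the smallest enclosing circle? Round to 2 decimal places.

6.72

The minimum enclosing circle of a finite set is fixed by two of the points (as a diameter) or three (as a circumcircle).
The minimum enclosing circle is determined by three boundary points: P_1, P_2, P_3.
Their circumcentre is (-27/7, 5/7) with r² = 2210/49.
The farthest remaining point P_4 is at distance² 2105/49 ≤ 2210/49.
r = √(2210/49) ≈ 6.72.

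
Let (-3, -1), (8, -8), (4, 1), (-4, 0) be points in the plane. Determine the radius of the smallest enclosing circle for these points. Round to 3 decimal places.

A smallest enclosing disk is always determined by at most three of the input points on its boundary.
The farthest pair is (8, -8)–(-4, 0) with squared distance 208. The circle on this segment as diameter has centre (2, -4) and r² = 208/4 = 52.
Check (-3, -1): distance² to centre = 34 ≤ 52, so it lies inside.
All remaining points lie in this disk, and no smaller disk contains both endpoints, so this is the minimum enclosing circle.
r = √52 ≈ 7.211.

7.211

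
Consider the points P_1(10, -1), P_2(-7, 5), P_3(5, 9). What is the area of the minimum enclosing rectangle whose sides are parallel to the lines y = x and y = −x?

In coordinates u = x + y, v = x − y the rectangle is axis-aligned; the map (x,y)→(u,v) scales areas by 2.
u-values: 9, -2, 14; range = 14 − (-2) = 16.
v-values: 11, -12, -4; range = 11 − (-12) = 23.
Area = (16 × 23) / 2 = 184.

184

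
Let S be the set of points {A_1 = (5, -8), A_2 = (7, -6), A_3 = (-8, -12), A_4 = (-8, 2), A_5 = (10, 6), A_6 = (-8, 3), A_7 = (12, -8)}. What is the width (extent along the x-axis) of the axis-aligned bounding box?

max x = 12, min x = -8, so width = 20.

20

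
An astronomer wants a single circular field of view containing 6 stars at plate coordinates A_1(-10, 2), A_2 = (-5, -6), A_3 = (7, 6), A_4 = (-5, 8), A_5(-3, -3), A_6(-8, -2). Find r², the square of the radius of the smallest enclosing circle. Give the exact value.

27145/338

The minimum enclosing circle of a finite set is fixed by two of the points (as a diameter) or three (as a circumcircle).
The minimum enclosing circle is determined by three boundary points: A_1, A_2, A_3.
Their circumcentre is (-27/26, 53/26) with r² = 27145/338.
The farthest remaining point A_6 is at distance² 21893/338 ≤ 27145/338.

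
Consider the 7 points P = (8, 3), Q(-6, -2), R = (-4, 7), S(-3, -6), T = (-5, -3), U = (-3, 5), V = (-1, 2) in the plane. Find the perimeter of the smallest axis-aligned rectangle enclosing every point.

54

Width = max x − min x = 8 − (-6) = 14.
Height = max y − min y = 7 − (-6) = 13.
Perimeter = 2(14 + 13) = 54.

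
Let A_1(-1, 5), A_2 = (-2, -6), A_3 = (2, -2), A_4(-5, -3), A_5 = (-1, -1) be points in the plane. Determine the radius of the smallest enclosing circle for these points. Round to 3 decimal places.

5.523

The farthest pair is A_1–A_2 with squared distance 122. The circle on this segment as diameter has centre (-1.5, -0.5) and r² = 122/4 = 30.5.
Check A_3: distance² to centre = 14.5 ≤ 30.5, so it lies inside.
All remaining points lie in this disk, and no smaller disk contains both endpoints, so this is the minimum enclosing circle.
r = √(30.5) ≈ 5.523.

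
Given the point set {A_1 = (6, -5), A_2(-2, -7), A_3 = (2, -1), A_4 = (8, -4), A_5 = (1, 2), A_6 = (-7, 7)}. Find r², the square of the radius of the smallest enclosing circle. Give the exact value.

86.5

By Welzl's lemma the MEC is supported by two points (diametrically opposite) or three points (on a circumcircle).
The farthest pair is A_4–A_6 with squared distance 346. The circle on this segment as diameter has centre (0.5, 1.5) and r² = 346/4 = 86.5.
Check A_1: distance² to centre = 72.5 ≤ 86.5, so it lies inside.
All remaining points lie in this disk, and no smaller disk contains both endpoints, so this is the minimum enclosing circle.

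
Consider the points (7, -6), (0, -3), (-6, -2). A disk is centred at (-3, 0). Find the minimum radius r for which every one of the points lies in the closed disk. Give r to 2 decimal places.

11.66

The required radius is the distance from (-3, 0) to the farthest point.
Squared distances: 136, 18, 13.
Maximum is 136, attained at (7, -6).
r = √136 ≈ 11.66.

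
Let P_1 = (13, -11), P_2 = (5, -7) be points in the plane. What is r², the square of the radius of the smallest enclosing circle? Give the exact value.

The smallest circle enclosing two points has them as diameter endpoints.
Centre = midpoint = (9, -9); r² = |P_1P_2|²/4 = 80/4 = 20.

20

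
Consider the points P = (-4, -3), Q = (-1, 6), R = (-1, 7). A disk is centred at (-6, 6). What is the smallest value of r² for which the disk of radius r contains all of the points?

85

The required radius is the distance from (-6, 6) to the farthest point.
Squared distances: 85, 25, 26.
Maximum is 85, attained at P.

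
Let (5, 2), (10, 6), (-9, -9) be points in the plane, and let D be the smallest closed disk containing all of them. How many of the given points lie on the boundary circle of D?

Call the three points A, B, C in the order given.
Side lengths²: AB² = 41, AC² = 317, BC² = 586.
Since BC² = 586 ≥ 317 + 41 = 358, the angle opposite BC is not acute, so the smallest enclosing circle has BC as diameter.
Centre = midpoint of BC = (0.5, -1.5), r² = 586/4 = 146.5.
The points at distance exactly r from the centre are (10, 6), (-9, -9) — 2 points.

2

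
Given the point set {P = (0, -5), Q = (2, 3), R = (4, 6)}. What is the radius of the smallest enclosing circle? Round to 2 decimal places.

5.85

Side lengths²: PQ² = 68, PR² = 137, QR² = 13.
Since PR² = 137 ≥ 68 + 13 = 81, the angle opposite PR is not acute, so the smallest enclosing circle has PR as diameter.
Centre = midpoint of PR = (2, 0.5), r² = 137/4 = 34.25.
r = √(34.25) ≈ 5.85.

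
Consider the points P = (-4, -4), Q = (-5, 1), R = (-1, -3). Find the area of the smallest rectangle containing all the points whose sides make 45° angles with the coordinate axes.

In coordinates u = x + y, v = x − y the rectangle is axis-aligned; the map (x,y)→(u,v) scales areas by 2.
u-values: -8, -4, -4; range = -4 − (-8) = 4.
v-values: 0, -6, 2; range = 2 − (-6) = 8.
Area = (4 × 8) / 2 = 16.

16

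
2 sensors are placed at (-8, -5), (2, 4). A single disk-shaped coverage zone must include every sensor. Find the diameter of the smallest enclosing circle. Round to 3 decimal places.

13.454

The smallest circle enclosing two points has them as diameter endpoints.
Centre = midpoint = (-3, -0.5); r² = |(-8, -5)−(2, 4)|²/4 = 181/4 = 45.25.
Diameter = 2r = 2√(45.25) ≈ 13.454.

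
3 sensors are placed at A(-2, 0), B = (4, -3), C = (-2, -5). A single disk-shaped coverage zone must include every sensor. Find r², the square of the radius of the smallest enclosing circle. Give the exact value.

Side lengths²: AB² = 45, AC² = 25, BC² = 40.
Since AB² = 45 < 40 + 25 = 65, the triangle is acute, so the smallest enclosing circle is the circumcircle.
Circumcentre = (0.5, -2.5), r² = 12.5.

12.5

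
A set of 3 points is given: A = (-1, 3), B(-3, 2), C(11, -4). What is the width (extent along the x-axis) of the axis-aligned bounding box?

max x = 11, min x = -3, so width = 14.

14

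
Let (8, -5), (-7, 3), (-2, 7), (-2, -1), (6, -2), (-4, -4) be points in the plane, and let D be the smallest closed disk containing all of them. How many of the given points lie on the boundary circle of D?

A smallest enclosing disk is always determined by at most three of the input points on its boundary.
The farthest pair is (8, -5)–(-7, 3) with squared distance 289. The circle on this segment as diameter has centre (0.5, -1) and r² = 289/4 = 72.25.
Check (-2, 7): distance² to centre = 70.25 ≤ 72.25, so it lies inside.
All remaining points lie in this disk, and no smaller disk contains both endpoints, so this is the minimum enclosing circle.
The points at distance exactly r from the centre are (8, -5), (-7, 3) — 2 points.

2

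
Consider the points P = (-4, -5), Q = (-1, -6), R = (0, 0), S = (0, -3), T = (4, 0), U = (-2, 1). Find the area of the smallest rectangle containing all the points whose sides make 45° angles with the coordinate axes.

52

In coordinates u = x + y, v = x − y the rectangle is axis-aligned; the map (x,y)→(u,v) scales areas by 2.
u-values: -9, -7, 0, -3, 4, -1; range = 4 − (-9) = 13.
v-values: 1, 5, 0, 3, 4, -3; range = 5 − (-3) = 8.
Area = (13 × 8) / 2 = 52.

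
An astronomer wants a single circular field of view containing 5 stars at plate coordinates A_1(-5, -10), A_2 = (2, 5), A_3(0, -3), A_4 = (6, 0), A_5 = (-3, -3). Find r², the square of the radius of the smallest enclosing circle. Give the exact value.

68.5

By Welzl's lemma the MEC is supported by two points (diametrically opposite) or three points (on a circumcircle).
The farthest pair is A_1–A_2 with squared distance 274. The circle on this segment as diameter has centre (-1.5, -2.5) and r² = 274/4 = 68.5.
Check A_3: distance² to centre = 2.5 ≤ 68.5, so it lies inside.
All remaining points lie in this disk, and no smaller disk contains both endpoints, so this is the minimum enclosing circle.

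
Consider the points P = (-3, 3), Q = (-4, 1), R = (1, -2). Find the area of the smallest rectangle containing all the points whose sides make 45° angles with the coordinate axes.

13.5

In coordinates u = x + y, v = x − y the rectangle is axis-aligned; the map (x,y)→(u,v) scales areas by 2.
u-values: 0, -3, -1; range = 0 − (-3) = 3.
v-values: -6, -5, 3; range = 3 − (-6) = 9.
Area = (3 × 9) / 2 = 13.5.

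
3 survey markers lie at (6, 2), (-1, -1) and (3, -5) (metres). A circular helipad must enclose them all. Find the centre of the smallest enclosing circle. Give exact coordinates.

(3.1, -0.9)

Call the three points A, B, C in the order given.
Side lengths²: AB² = 58, AC² = 58, BC² = 32.
Since AC² = 58 < 58 + 32 = 90, the triangle is acute, so the smallest enclosing circle is the circumcircle.
Circumcentre = (3.1, -0.9), r² = 16.82.
Centre = (3.1, -0.9).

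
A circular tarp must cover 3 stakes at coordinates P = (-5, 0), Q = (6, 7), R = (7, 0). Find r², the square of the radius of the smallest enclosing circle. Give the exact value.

2125/49

Side lengths²: PQ² = 170, PR² = 144, QR² = 50.
Since PQ² = 170 < 144 + 50 = 194, the triangle is acute, so the smallest enclosing circle is the circumcircle.
Circumcentre = (1, 19/7), r² = 2125/49.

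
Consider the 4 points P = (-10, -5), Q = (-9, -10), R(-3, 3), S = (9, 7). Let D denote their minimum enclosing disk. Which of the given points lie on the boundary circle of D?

The minimum enclosing circle of a finite set is fixed by two of the points (as a diameter) or three (as a circumcircle).
The farthest pair is Q–S with squared distance 613. The circle on this segment as diameter has centre (0, -1.5) and r² = 613/4 = 153.25.
Check P: distance² to centre = 112.25 ≤ 153.25, so it lies inside.
All remaining points lie in this disk, and no smaller disk contains both endpoints, so this is the minimum enclosing circle.
The points at distance exactly r from the centre are Q, S — 2 points.

Q, S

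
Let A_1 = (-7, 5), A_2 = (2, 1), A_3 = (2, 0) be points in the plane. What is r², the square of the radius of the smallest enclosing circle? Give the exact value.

26.5

Side lengths²: A_1A_2² = 97, A_1A_3² = 106, A_2A_3² = 1.
Since A_1A_3² = 106 ≥ 97 + 1 = 98, the angle opposite A_1A_3 is not acute, so the smallest enclosing circle has A_1A_3 as diameter.
Centre = midpoint of A_1A_3 = (-2.5, 2.5), r² = 106/4 = 26.5.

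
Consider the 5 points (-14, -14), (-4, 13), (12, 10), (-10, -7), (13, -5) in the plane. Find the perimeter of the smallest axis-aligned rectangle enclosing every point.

Width = max x − min x = 13 − (-14) = 27.
Height = max y − min y = 13 − (-14) = 27.
Perimeter = 2(27 + 27) = 108.

108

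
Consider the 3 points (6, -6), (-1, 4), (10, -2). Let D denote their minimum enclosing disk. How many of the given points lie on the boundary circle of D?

3

Call the three points A, B, C in the order given.
Side lengths²: AB² = 149, AC² = 32, BC² = 157.
Since BC² = 157 < 149 + 32 = 181, the triangle is acute, so the smallest enclosing circle is the circumcircle.
Circumcentre = (135/34, 1/34), r² = 23393/578.
The points at distance exactly r from the centre are (6, -6), (-1, 4), (10, -2) — 3 points.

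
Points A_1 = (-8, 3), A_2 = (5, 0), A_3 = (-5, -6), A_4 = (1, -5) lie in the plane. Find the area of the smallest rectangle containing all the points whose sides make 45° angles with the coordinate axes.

136

In coordinates u = x + y, v = x − y the rectangle is axis-aligned; the map (x,y)→(u,v) scales areas by 2.
u-values: -5, 5, -11, -4; range = 5 − (-11) = 16.
v-values: -11, 5, 1, 6; range = 6 − (-11) = 17.
Area = (16 × 17) / 2 = 136.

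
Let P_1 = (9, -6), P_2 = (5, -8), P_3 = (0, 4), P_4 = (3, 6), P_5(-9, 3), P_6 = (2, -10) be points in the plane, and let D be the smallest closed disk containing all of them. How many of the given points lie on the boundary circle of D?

By Welzl's lemma the MEC is supported by two points (diametrically opposite) or three points (on a circumcircle).
The farthest pair is P_1–P_5 with squared distance 405. The circle on this segment as diameter has centre (0, -1.5) and r² = 405/4 = 101.25.
Check P_2: distance² to centre = 67.25 ≤ 101.25, so it lies inside.
All remaining points lie in this disk, and no smaller disk contains both endpoints, so this is the minimum enclosing circle.
The points at distance exactly r from the centre are P_1, P_5 — 2 points.

2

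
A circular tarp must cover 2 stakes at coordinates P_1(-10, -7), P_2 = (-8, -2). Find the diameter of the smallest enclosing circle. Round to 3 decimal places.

5.385

The smallest circle enclosing two points has them as diameter endpoints.
Centre = midpoint = (-9, -4.5); r² = |P_1P_2|²/4 = 29/4 = 7.25.
Diameter = 2r = 2√(7.25) ≈ 5.385.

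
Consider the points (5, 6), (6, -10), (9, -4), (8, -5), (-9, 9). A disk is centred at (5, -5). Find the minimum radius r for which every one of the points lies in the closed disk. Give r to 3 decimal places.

The required radius is the distance from (5, -5) to the farthest point.
Squared distances: 121, 26, 17, 9, 392.
Maximum is 392, attained at (-9, 9).
r = √392 ≈ 19.799.

19.799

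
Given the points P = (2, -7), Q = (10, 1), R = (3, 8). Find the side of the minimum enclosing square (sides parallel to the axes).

15

The bounding box has width 8 and height 15.
An axis-aligned square enclosing the set must have side ≥ max(width, height).
So the minimum side is max(8, 15) = 15.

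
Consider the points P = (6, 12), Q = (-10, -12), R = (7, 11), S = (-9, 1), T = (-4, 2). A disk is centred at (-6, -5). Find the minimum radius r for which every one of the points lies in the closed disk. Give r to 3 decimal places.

The required radius is the distance from (-6, -5) to the farthest point.
Squared distances: 433, 65, 425, 45, 53.
Maximum is 433, attained at P.
r = √433 ≈ 20.809.

20.809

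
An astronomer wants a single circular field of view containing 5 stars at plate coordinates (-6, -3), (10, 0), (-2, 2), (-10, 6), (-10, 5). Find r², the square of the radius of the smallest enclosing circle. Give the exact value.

The farthest pair is (10, 0)–(-10, 6) with squared distance 436. The circle on this segment as diameter has centre (0, 3) and r² = 436/4 = 109.
Check (-6, -3): distance² to centre = 72 ≤ 109, so it lies inside.
All remaining points lie in this disk, and no smaller disk contains both endpoints, so this is the minimum enclosing circle.

109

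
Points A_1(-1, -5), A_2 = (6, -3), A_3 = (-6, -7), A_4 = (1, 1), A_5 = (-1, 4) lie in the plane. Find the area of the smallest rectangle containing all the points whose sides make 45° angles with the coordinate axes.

In coordinates u = x + y, v = x − y the rectangle is axis-aligned; the map (x,y)→(u,v) scales areas by 2.
u-values: -6, 3, -13, 2, 3; range = 3 − (-13) = 16.
v-values: 4, 9, 1, 0, -5; range = 9 − (-5) = 14.
Area = (16 × 14) / 2 = 112.

112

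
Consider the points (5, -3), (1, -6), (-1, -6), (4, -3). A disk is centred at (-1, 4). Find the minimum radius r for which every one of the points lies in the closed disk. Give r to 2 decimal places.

10.20

The required radius is the distance from (-1, 4) to the farthest point.
Squared distances: 85, 104, 100, 74.
Maximum is 104, attained at (1, -6).
r = √104 ≈ 10.20.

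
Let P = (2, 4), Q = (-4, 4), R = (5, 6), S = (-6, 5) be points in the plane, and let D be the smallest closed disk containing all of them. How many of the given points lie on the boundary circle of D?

2

By Welzl's lemma the MEC is supported by two points (diametrically opposite) or three points (on a circumcircle).
The farthest pair is R–S with squared distance 122. The circle on this segment as diameter has centre (-0.5, 5.5) and r² = 122/4 = 30.5.
Check P: distance² to centre = 8.5 ≤ 30.5, so it lies inside.
All remaining points lie in this disk, and no smaller disk contains both endpoints, so this is the minimum enclosing circle.
The points at distance exactly r from the centre are R, S — 2 points.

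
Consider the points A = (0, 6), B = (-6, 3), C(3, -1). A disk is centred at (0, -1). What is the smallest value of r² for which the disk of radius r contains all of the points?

The required radius is the distance from (0, -1) to the farthest point.
Squared distances: 49, 52, 9.
Maximum is 52, attained at B.

52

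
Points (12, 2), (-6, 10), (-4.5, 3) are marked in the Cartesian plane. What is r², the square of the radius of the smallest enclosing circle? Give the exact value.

Call the three points A, B, C in the order given.
Side lengths²: AB² = 388, AC² = 273.25, BC² = 51.25.
Since AB² = 388 ≥ 273.25 + 51.25 = 324.5, the angle opposite AB is not acute, so the smallest enclosing circle has AB as diameter.
Centre = midpoint of AB = (3, 6), r² = 388/4 = 97.

97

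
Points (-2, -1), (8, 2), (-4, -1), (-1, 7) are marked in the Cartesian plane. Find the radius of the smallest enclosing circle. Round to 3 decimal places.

The minimum enclosing circle of a finite set is fixed by two of the points (as a diameter) or three (as a circumcircle).
The minimum enclosing circle is determined by three boundary points: (8, 2), (-4, -1), (-1, 7).
Their circumcentre is (103/58, 81/58) with r² = 65773/1682.
The farthest remaining point (-2, -1) is at distance² 33641/1682 ≤ 65773/1682.
r = √(65773/1682) ≈ 6.253.

6.253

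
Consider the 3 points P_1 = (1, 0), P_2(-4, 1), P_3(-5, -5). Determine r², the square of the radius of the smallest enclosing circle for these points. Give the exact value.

Side lengths²: P_1P_2² = 26, P_1P_3² = 61, P_2P_3² = 37.
Since P_1P_3² = 61 < 37 + 26 = 63, the triangle is acute, so the smallest enclosing circle is the circumcircle.
Circumcentre = (-129/62, -149/62), r² = 29341/1922.

29341/1922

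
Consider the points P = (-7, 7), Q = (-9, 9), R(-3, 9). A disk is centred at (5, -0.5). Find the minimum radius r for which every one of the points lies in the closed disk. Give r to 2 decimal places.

16.92

The required radius is the distance from (5, -0.5) to the farthest point.
Squared distances: 200.25, 286.25, 154.25.
Maximum is 286.25, attained at Q.
r = √(286.25) ≈ 16.92.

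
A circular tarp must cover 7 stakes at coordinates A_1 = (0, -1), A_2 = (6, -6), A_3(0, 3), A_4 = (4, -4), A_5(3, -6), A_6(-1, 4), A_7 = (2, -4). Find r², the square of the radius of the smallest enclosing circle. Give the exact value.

The farthest pair is A_2–A_6 with squared distance 149. The circle on this segment as diameter has centre (2.5, -1) and r² = 149/4 = 37.25.
Check A_1: distance² to centre = 6.25 ≤ 37.25, so it lies inside.
All remaining points lie in this disk, and no smaller disk contains both endpoints, so this is the minimum enclosing circle.

37.25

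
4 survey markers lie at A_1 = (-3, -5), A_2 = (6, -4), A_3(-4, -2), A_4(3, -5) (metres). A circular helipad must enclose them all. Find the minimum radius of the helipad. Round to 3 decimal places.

5.099

A smallest enclosing disk is always determined by at most three of the input points on its boundary.
The farthest pair is A_2–A_3 with squared distance 104. The circle on this segment as diameter has centre (1, -3) and r² = 104/4 = 26.
Check A_1: distance² to centre = 20 ≤ 26, so it lies inside.
All remaining points lie in this disk, and no smaller disk contains both endpoints, so this is the minimum enclosing circle.
r = √26 ≈ 5.099.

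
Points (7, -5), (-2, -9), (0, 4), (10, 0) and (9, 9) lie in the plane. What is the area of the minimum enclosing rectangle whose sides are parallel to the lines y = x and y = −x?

In coordinates u = x + y, v = x − y the rectangle is axis-aligned; the map (x,y)→(u,v) scales areas by 2.
u-values: 2, -11, 4, 10, 18; range = 18 − (-11) = 29.
v-values: 12, 7, -4, 10, 0; range = 12 − (-4) = 16.
Area = (29 × 16) / 2 = 232.

232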